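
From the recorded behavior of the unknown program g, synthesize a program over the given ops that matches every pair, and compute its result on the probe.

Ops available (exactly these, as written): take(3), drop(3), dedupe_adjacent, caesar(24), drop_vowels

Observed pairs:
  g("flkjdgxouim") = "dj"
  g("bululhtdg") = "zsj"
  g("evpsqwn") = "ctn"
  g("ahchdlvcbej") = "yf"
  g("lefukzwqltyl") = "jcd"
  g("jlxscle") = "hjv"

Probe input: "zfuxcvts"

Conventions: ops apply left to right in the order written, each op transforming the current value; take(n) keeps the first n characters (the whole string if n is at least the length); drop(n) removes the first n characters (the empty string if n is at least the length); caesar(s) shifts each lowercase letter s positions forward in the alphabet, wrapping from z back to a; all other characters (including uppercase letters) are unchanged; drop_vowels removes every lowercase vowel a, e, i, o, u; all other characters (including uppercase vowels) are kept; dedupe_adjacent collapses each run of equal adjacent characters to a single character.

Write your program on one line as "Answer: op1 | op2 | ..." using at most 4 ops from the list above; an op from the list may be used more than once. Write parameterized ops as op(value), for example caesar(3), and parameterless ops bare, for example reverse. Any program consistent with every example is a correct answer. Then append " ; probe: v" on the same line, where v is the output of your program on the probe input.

caesar(24) | take(3) | drop_vowels ; probe: "xds"

Check, running the answer program on each example:
  "flkjdgxouim" -> "djihbevmsgk" -> "dji" -> "dj"
  "bululhtdg" -> "zsjsjfrbe" -> "zsj" -> "zsj"
  "evpsqwn" -> "ctnqoul" -> "ctn" -> "ctn"
  "ahchdlvcbej" -> "yfafbjtazch" -> "yfa" -> "yf"
  "lefukzwqltyl" -> "jcdsixuojrwj" -> "jcd" -> "jcd"
  "jlxscle" -> "hjvqajc" -> "hjv" -> "hjv"
  probe: "zfuxcvts" -> "xdsvatrq" -> "xds" -> "xds"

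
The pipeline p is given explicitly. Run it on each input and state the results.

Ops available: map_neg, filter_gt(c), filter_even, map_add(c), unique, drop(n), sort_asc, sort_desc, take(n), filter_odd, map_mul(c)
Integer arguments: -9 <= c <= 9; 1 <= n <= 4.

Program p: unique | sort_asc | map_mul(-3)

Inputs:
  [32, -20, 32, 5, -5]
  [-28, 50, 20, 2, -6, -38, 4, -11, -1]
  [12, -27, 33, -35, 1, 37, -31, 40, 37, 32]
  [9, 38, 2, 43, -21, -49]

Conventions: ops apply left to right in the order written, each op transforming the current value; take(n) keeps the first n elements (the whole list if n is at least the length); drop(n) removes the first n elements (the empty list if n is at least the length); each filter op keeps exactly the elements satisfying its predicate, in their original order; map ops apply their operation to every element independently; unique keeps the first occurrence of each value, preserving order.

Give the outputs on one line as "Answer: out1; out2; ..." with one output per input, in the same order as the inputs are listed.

[60, 15, -15, -96]; [114, 84, 33, 18, 3, -6, -12, -60, -150]; [105, 93, 81, -3, -36, -96, -99, -111, -120]; [147, 63, -6, -27, -114, -129]

Execution, op by op:
  [32, -20, 32, 5, -5] -> [32, -20, 5, -5] -> [-20, -5, 5, 32] -> [60, 15, -15, -96]
  [-28, 50, 20, 2, -6, -38, 4, -11, -1] -> [-28, 50, 20, 2, -6, -38, 4, -11, -1] -> [-38, -28, -11, -6, -1, 2, 4, 20, 50] -> [114, 84, 33, 18, 3, -6, -12, -60, -150]
  [12, -27, 33, -35, 1, 37, -31, 40, 37, 32] -> [12, -27, 33, -35, 1, 37, -31, 40, 32] -> [-35, -31, -27, 1, 12, 32, 33, 37, 40] -> [105, 93, 81, -3, -36, -96, -99, -111, -120]
  [9, 38, 2, 43, -21, -49] -> [9, 38, 2, 43, -21, -49] -> [-49, -21, 2, 9, 38, 43] -> [147, 63, -6, -27, -114, -129]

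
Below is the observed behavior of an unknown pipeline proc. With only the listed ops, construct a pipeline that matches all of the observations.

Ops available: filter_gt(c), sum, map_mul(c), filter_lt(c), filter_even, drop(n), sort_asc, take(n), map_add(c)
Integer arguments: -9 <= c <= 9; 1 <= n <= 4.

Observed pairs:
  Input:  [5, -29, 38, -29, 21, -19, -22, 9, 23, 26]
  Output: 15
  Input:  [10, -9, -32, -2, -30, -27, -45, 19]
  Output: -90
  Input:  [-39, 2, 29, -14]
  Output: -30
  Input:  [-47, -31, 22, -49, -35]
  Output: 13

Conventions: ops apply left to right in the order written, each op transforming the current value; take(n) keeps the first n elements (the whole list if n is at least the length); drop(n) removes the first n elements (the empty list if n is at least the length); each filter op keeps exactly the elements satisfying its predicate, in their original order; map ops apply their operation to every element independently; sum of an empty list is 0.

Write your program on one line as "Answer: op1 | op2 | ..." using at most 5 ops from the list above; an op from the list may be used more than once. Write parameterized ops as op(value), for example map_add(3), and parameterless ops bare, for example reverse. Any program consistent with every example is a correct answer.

sort_asc | filter_even | map_add(-9) | sum

Check, running the answer program on each example:
  [5, -29, 38, -29, 21, -19, -22, 9, 23, 26] -> [-29, -29, -22, -19, 5, 9, 21, 23, 26, 38] -> [-22, 26, 38] -> [-31, 17, 29] -> 15
  [10, -9, -32, -2, -30, -27, -45, 19] -> [-45, -32, -30, -27, -9, -2, 10, 19] -> [-32, -30, -2, 10] -> [-41, -39, -11, 1] -> -90
  [-39, 2, 29, -14] -> [-39, -14, 2, 29] -> [-14, 2] -> [-23, -7] -> -30
  [-47, -31, 22, -49, -35] -> [-49, -47, -35, -31, 22] -> [22] -> [13] -> 13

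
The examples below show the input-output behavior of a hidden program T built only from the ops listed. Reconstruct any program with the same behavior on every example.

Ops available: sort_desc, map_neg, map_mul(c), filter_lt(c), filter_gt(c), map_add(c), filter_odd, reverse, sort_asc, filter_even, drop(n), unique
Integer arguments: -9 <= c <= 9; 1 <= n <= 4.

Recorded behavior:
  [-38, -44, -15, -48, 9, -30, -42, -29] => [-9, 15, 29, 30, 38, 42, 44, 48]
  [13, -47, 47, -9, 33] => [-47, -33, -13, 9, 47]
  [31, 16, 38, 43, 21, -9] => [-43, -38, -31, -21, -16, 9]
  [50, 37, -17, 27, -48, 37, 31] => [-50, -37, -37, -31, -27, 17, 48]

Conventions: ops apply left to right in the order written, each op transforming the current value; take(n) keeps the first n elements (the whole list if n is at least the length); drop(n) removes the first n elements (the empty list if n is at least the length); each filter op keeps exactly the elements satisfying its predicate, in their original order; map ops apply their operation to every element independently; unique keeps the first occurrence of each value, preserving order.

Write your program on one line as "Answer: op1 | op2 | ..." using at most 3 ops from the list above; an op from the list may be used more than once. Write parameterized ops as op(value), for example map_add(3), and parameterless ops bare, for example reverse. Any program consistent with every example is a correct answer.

map_neg | sort_asc

Check, running the answer program on each example:
  [-38, -44, -15, -48, 9, -30, -42, -29] -> [38, 44, 15, 48, -9, 30, 42, 29] -> [-9, 15, 29, 30, 38, 42, 44, 48]
  [13, -47, 47, -9, 33] -> [-13, 47, -47, 9, -33] -> [-47, -33, -13, 9, 47]
  [31, 16, 38, 43, 21, -9] -> [-31, -16, -38, -43, -21, 9] -> [-43, -38, -31, -21, -16, 9]
  [50, 37, -17, 27, -48, 37, 31] -> [-50, -37, 17, -27, 48, -37, -31] -> [-50, -37, -37, -31, -27, 17, 48]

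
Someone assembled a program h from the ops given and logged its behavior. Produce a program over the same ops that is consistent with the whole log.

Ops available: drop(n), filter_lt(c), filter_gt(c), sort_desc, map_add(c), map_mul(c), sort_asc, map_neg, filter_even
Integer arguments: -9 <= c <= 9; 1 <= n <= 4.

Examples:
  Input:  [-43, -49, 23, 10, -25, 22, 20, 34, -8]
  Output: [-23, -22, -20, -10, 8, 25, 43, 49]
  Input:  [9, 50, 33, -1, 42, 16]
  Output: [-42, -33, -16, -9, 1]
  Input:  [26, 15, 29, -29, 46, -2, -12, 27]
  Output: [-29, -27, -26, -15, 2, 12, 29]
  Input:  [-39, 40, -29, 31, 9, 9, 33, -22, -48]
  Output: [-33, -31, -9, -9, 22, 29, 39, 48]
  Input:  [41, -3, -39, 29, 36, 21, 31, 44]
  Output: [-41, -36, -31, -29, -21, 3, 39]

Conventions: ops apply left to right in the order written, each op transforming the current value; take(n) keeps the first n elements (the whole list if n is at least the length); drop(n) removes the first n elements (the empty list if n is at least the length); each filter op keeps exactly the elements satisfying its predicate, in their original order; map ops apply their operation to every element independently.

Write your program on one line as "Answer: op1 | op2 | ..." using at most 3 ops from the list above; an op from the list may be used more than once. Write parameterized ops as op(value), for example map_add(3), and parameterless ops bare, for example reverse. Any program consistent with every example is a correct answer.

sort_desc | map_neg | drop(1)

Check, running the answer program on each example:
  [-43, -49, 23, 10, -25, 22, 20, 34, -8] -> [34, 23, 22, 20, 10, -8, -25, -43, -49] -> [-34, -23, -22, -20, -10, 8, 25, 43, 49] -> [-23, -22, -20, -10, 8, 25, 43, 49]
  [9, 50, 33, -1, 42, 16] -> [50, 42, 33, 16, 9, -1] -> [-50, -42, -33, -16, -9, 1] -> [-42, -33, -16, -9, 1]
  [26, 15, 29, -29, 46, -2, -12, 27] -> [46, 29, 27, 26, 15, -2, -12, -29] -> [-46, -29, -27, -26, -15, 2, 12, 29] -> [-29, -27, -26, -15, 2, 12, 29]
  [-39, 40, -29, 31, 9, 9, 33, -22, -48] -> [40, 33, 31, 9, 9, -22, -29, -39, -48] -> [-40, -33, -31, -9, -9, 22, 29, 39, 48] -> [-33, -31, -9, -9, 22, 29, 39, 48]
  [41, -3, -39, 29, 36, 21, 31, 44] -> [44, 41, 36, 31, 29, 21, -3, -39] -> [-44, -41, -36, -31, -29, -21, 3, 39] -> [-41, -36, -31, -29, -21, 3, 39]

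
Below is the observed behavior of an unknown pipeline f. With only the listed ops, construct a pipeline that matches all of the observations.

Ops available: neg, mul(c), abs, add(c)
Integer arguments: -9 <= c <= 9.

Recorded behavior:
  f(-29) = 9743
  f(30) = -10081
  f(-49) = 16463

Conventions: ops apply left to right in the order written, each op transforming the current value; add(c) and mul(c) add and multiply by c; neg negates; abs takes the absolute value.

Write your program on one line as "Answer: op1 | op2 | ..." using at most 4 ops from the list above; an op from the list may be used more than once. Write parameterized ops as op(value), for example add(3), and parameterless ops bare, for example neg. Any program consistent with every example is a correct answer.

mul(-7) | mul(-6) | mul(-8) | add(-1)

Check, running the answer program on each example:
  -29 -> 203 -> -1218 -> 9744 -> 9743
  30 -> -210 -> 1260 -> -10080 -> -10081
  -49 -> 343 -> -2058 -> 16464 -> 16463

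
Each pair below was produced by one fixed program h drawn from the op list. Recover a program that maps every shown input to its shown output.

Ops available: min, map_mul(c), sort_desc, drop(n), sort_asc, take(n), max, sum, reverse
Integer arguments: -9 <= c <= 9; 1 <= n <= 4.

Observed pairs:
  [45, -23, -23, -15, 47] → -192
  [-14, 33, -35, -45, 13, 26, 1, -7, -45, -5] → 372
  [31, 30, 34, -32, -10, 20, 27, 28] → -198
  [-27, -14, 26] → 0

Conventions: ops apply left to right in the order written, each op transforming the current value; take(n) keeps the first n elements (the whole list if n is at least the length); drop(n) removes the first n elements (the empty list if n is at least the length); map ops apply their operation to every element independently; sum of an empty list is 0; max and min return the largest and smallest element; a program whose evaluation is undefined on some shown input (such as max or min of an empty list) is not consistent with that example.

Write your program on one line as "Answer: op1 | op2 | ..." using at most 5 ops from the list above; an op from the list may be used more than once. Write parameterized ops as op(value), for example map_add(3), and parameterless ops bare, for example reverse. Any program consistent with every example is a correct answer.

map_mul(-6) | drop(3) | sort_desc | sum

Check, running the answer program on each example:
  [45, -23, -23, -15, 47] -> [-270, 138, 138, 90, -282] -> [90, -282] -> [90, -282] -> -192
  [-14, 33, -35, -45, 13, 26, 1, -7, -45, -5] -> [84, -198, 210, 270, -78, -156, -6, 42, 270, 30] -> [270, -78, -156, -6, 42, 270, 30] -> [270, 270, 42, 30, -6, -78, -156] -> 372
  [31, 30, 34, -32, -10, 20, 27, 28] -> [-186, -180, -204, 192, 60, -120, -162, -168] -> [192, 60, -120, -162, -168] -> [192, 60, -120, -162, -168] -> -198
  [-27, -14, 26] -> [162, 84, -156] -> [] -> [] -> 0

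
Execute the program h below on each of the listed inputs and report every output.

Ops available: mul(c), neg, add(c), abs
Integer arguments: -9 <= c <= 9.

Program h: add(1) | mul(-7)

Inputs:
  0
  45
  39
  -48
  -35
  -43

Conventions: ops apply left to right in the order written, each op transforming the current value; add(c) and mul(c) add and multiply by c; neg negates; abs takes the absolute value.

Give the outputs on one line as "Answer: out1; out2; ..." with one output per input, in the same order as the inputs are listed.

Execution, op by op:
  0 -> 1 -> -7
  45 -> 46 -> -322
  39 -> 40 -> -280
  -48 -> -47 -> 329
  -35 -> -34 -> 238
  -43 -> -42 -> 294

-7; -322; -280; 329; 238; 294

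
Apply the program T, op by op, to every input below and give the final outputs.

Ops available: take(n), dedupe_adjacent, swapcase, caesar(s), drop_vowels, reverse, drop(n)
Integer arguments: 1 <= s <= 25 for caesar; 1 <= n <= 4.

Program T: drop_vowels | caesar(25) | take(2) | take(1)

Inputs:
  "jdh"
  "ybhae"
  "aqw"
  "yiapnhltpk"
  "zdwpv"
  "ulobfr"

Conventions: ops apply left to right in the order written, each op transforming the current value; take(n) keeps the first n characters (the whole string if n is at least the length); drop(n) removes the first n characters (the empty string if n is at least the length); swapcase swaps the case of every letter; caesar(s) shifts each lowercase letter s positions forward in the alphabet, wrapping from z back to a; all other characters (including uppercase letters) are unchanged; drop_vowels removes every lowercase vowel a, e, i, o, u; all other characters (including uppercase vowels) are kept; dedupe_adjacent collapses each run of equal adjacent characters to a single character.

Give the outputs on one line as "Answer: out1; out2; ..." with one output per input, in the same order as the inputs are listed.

Execution, op by op:
  "jdh" -> "jdh" -> "icg" -> "ic" -> "i"
  "ybhae" -> "ybh" -> "xag" -> "xa" -> "x"
  "aqw" -> "qw" -> "pv" -> "pv" -> "p"
  "yiapnhltpk" -> "ypnhltpk" -> "xomgksoj" -> "xo" -> "x"
  "zdwpv" -> "zdwpv" -> "ycvou" -> "yc" -> "y"
  "ulobfr" -> "lbfr" -> "kaeq" -> "ka" -> "k"

"i"; "x"; "p"; "x"; "y"; "k"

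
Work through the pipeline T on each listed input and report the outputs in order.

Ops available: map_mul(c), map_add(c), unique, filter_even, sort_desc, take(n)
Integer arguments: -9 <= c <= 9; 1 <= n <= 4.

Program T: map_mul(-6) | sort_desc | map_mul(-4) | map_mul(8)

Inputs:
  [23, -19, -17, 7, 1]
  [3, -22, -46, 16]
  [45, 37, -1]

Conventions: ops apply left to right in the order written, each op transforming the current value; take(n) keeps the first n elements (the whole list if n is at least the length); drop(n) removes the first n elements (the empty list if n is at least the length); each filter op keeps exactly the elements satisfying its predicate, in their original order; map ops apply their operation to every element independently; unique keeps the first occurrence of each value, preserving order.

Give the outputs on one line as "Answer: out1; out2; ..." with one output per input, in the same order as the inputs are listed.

Execution, op by op:
  [23, -19, -17, 7, 1] -> [-138, 114, 102, -42, -6] -> [114, 102, -6, -42, -138] -> [-456, -408, 24, 168, 552] -> [-3648, -3264, 192, 1344, 4416]
  [3, -22, -46, 16] -> [-18, 132, 276, -96] -> [276, 132, -18, -96] -> [-1104, -528, 72, 384] -> [-8832, -4224, 576, 3072]
  [45, 37, -1] -> [-270, -222, 6] -> [6, -222, -270] -> [-24, 888, 1080] -> [-192, 7104, 8640]

[-3648, -3264, 192, 1344, 4416]; [-8832, -4224, 576, 3072]; [-192, 7104, 8640]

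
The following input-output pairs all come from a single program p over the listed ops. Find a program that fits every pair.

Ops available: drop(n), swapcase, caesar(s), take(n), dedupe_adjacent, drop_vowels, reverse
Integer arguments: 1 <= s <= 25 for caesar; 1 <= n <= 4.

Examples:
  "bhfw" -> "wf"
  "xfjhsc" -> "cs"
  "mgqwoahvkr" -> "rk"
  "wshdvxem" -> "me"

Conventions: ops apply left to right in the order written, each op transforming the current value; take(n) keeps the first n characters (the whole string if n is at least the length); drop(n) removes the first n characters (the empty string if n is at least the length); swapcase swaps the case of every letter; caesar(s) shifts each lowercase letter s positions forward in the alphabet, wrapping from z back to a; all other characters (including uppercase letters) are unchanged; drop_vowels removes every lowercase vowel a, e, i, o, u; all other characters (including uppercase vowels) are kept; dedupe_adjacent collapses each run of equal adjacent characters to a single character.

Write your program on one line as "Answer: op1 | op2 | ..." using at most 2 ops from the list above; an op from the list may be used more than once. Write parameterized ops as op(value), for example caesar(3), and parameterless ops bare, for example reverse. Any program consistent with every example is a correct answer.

reverse | take(2)

Check, running the answer program on each example:
  "bhfw" -> "wfhb" -> "wf"
  "xfjhsc" -> "cshjfx" -> "cs"
  "mgqwoahvkr" -> "rkvhaowqgm" -> "rk"
  "wshdvxem" -> "mexvdhsw" -> "me"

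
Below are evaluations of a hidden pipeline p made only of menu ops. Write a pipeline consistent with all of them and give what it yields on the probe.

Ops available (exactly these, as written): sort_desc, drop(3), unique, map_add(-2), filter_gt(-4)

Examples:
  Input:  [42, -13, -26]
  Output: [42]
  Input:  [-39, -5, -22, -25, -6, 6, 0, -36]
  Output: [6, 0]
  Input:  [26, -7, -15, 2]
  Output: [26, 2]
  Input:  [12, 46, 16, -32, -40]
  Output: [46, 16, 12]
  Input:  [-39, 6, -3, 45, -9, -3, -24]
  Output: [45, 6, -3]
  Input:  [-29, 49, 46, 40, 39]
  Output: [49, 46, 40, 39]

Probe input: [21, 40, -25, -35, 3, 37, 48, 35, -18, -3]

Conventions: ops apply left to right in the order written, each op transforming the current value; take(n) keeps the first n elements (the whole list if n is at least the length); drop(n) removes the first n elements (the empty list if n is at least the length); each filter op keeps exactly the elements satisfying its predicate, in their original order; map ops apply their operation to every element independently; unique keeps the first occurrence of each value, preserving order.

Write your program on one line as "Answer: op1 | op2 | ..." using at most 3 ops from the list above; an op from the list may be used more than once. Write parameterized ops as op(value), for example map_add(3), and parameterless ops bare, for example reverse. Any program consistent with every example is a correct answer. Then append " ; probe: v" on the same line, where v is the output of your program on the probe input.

filter_gt(-4) | unique | sort_desc ; probe: [48, 40, 37, 35, 21, 3, -3]

Check, running the answer program on each example:
  [42, -13, -26] -> [42] -> [42] -> [42]
  [-39, -5, -22, -25, -6, 6, 0, -36] -> [6, 0] -> [6, 0] -> [6, 0]
  [26, -7, -15, 2] -> [26, 2] -> [26, 2] -> [26, 2]
  [12, 46, 16, -32, -40] -> [12, 46, 16] -> [12, 46, 16] -> [46, 16, 12]
  [-39, 6, -3, 45, -9, -3, -24] -> [6, -3, 45, -3] -> [6, -3, 45] -> [45, 6, -3]
  [-29, 49, 46, 40, 39] -> [49, 46, 40, 39] -> [49, 46, 40, 39] -> [49, 46, 40, 39]
  probe: [21, 40, -25, -35, 3, 37, 48, 35, -18, -3] -> [21, 40, 3, 37, 48, 35, -3] -> [21, 40, 3, 37, 48, 35, -3] -> [48, 40, 37, 35, 21, 3, -3]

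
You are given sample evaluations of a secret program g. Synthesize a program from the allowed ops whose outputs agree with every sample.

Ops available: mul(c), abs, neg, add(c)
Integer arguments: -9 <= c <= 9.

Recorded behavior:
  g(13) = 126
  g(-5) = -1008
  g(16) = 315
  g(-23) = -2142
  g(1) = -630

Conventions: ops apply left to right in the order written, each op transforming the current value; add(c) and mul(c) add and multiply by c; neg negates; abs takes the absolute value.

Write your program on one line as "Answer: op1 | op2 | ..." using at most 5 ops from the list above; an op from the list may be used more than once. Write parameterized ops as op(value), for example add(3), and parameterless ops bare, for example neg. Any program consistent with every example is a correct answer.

add(-6) | add(-5) | mul(7) | mul(9)

Check, running the answer program on each example:
  13 -> 7 -> 2 -> 14 -> 126
  -5 -> -11 -> -16 -> -112 -> -1008
  16 -> 10 -> 5 -> 35 -> 315
  -23 -> -29 -> -34 -> -238 -> -2142
  1 -> -5 -> -10 -> -70 -> -630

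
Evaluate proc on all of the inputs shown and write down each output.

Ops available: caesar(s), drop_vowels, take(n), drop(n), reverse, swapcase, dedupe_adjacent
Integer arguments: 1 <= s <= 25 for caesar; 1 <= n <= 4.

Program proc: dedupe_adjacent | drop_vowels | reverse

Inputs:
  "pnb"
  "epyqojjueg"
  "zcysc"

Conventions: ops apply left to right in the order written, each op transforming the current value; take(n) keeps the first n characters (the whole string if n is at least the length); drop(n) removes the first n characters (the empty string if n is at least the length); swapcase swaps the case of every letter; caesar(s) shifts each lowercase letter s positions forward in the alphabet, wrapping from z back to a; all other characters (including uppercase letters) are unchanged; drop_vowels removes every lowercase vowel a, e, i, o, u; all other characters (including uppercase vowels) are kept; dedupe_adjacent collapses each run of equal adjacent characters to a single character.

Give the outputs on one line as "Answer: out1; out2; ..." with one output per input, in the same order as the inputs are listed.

Execution, op by op:
  "pnb" -> "pnb" -> "pnb" -> "bnp"
  "epyqojjueg" -> "epyqojueg" -> "pyqjg" -> "gjqyp"
  "zcysc" -> "zcysc" -> "zcysc" -> "csycz"

"bnp"; "gjqyp"; "csycz"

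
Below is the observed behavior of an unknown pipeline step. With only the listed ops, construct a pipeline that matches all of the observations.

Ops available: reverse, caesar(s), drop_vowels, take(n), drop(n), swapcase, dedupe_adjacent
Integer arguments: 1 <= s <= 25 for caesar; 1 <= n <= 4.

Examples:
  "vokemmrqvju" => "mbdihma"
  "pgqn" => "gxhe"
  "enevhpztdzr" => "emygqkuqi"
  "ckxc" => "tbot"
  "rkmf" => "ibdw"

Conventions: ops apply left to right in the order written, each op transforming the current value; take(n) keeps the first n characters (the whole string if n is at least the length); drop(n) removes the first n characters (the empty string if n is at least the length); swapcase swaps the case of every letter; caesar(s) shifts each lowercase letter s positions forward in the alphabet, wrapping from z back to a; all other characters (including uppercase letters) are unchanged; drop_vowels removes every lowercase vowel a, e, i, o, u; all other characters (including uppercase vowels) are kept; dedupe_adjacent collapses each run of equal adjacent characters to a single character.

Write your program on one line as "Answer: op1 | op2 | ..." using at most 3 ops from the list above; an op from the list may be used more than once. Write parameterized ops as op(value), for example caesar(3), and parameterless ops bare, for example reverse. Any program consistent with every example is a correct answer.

dedupe_adjacent | drop_vowels | caesar(17)

Check, running the answer program on each example:
  "vokemmrqvju" -> "vokemrqvju" -> "vkmrqvj" -> "mbdihma"
  "pgqn" -> "pgqn" -> "pgqn" -> "gxhe"
  "enevhpztdzr" -> "enevhpztdzr" -> "nvhpztdzr" -> "emygqkuqi"
  "ckxc" -> "ckxc" -> "ckxc" -> "tbot"
  "rkmf" -> "rkmf" -> "rkmf" -> "ibdw"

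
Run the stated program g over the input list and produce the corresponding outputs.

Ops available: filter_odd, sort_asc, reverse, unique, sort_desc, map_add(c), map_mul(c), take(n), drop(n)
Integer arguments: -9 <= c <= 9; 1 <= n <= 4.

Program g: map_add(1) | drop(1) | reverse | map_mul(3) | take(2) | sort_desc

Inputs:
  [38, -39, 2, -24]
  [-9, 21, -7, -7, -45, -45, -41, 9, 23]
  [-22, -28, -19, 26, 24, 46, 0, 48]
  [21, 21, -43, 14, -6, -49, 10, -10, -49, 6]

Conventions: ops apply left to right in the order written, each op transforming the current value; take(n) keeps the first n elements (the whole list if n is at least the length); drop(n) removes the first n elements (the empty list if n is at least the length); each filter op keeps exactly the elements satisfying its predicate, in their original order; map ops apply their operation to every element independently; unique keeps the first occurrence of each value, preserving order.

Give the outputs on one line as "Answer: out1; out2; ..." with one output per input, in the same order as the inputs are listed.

Execution, op by op:
  [38, -39, 2, -24] -> [39, -38, 3, -23] -> [-38, 3, -23] -> [-23, 3, -38] -> [-69, 9, -114] -> [-69, 9] -> [9, -69]
  [-9, 21, -7, -7, -45, -45, -41, 9, 23] -> [-8, 22, -6, -6, -44, -44, -40, 10, 24] -> [22, -6, -6, -44, -44, -40, 10, 24] -> [24, 10, -40, -44, -44, -6, -6, 22] -> [72, 30, -120, -132, -132, -18, -18, 66] -> [72, 30] -> [72, 30]
  [-22, -28, -19, 26, 24, 46, 0, 48] -> [-21, -27, -18, 27, 25, 47, 1, 49] -> [-27, -18, 27, 25, 47, 1, 49] -> [49, 1, 47, 25, 27, -18, -27] -> [147, 3, 141, 75, 81, -54, -81] -> [147, 3] -> [147, 3]
  [21, 21, -43, 14, -6, -49, 10, -10, -49, 6] -> [22, 22, -42, 15, -5, -48, 11, -9, -48, 7] -> [22, -42, 15, -5, -48, 11, -9, -48, 7] -> [7, -48, -9, 11, -48, -5, 15, -42, 22] -> [21, -144, -27, 33, -144, -15, 45, -126, 66] -> [21, -144] -> [21, -144]

[9, -69]; [72, 30]; [147, 3]; [21, -144]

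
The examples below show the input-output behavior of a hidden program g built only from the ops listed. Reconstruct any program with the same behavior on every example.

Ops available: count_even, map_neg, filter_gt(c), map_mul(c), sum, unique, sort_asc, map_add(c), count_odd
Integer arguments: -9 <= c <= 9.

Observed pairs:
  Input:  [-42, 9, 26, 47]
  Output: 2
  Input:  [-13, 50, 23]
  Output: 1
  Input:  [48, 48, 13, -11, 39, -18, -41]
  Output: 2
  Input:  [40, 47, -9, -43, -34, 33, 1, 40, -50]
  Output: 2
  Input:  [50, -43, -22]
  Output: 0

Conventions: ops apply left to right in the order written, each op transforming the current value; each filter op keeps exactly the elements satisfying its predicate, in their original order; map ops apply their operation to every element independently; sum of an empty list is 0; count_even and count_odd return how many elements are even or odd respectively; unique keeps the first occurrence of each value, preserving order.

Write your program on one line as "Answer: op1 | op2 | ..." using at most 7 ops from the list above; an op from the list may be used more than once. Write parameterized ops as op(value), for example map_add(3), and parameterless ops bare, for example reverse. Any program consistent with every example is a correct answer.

filter_gt(1) | map_add(5) | sort_asc | map_mul(-9) | sort_asc | count_even

Check, running the answer program on each example:
  [-42, 9, 26, 47] -> [9, 26, 47] -> [14, 31, 52] -> [14, 31, 52] -> [-126, -279, -468] -> [-468, -279, -126] -> 2
  [-13, 50, 23] -> [50, 23] -> [55, 28] -> [28, 55] -> [-252, -495] -> [-495, -252] -> 1
  [48, 48, 13, -11, 39, -18, -41] -> [48, 48, 13, 39] -> [53, 53, 18, 44] -> [18, 44, 53, 53] -> [-162, -396, -477, -477] -> [-477, -477, -396, -162] -> 2
  [40, 47, -9, -43, -34, 33, 1, 40, -50] -> [40, 47, 33, 40] -> [45, 52, 38, 45] -> [38, 45, 45, 52] -> [-342, -405, -405, -468] -> [-468, -405, -405, -342] -> 2
  [50, -43, -22] -> [50] -> [55] -> [55] -> [-495] -> [-495] -> 0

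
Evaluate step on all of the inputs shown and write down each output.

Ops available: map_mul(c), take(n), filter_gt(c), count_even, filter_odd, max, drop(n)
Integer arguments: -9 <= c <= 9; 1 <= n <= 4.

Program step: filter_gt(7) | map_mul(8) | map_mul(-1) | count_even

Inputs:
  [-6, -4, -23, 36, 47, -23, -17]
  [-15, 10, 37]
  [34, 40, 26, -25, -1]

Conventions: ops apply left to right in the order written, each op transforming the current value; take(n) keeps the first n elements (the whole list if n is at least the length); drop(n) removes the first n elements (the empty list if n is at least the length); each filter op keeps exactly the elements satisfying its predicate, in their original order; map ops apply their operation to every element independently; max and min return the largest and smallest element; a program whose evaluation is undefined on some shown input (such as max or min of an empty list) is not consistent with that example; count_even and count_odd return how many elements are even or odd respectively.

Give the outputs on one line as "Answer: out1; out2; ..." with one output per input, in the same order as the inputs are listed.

2; 2; 3

Execution, op by op:
  [-6, -4, -23, 36, 47, -23, -17] -> [36, 47] -> [288, 376] -> [-288, -376] -> 2
  [-15, 10, 37] -> [10, 37] -> [80, 296] -> [-80, -296] -> 2
  [34, 40, 26, -25, -1] -> [34, 40, 26] -> [272, 320, 208] -> [-272, -320, -208] -> 3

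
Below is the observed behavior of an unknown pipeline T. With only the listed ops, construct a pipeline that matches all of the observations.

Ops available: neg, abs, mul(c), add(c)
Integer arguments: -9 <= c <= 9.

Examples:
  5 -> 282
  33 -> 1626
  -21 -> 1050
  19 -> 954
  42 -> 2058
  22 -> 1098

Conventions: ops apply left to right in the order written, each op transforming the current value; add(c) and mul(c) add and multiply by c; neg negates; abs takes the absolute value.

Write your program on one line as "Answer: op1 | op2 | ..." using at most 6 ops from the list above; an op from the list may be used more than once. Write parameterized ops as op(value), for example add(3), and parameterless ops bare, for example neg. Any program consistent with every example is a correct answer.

mul(-8) | abs | add(7) | mul(-6) | abs

Check, running the answer program on each example:
  5 -> -40 -> 40 -> 47 -> -282 -> 282
  33 -> -264 -> 264 -> 271 -> -1626 -> 1626
  -21 -> 168 -> 168 -> 175 -> -1050 -> 1050
  19 -> -152 -> 152 -> 159 -> -954 -> 954
  42 -> -336 -> 336 -> 343 -> -2058 -> 2058
  22 -> -176 -> 176 -> 183 -> -1098 -> 1098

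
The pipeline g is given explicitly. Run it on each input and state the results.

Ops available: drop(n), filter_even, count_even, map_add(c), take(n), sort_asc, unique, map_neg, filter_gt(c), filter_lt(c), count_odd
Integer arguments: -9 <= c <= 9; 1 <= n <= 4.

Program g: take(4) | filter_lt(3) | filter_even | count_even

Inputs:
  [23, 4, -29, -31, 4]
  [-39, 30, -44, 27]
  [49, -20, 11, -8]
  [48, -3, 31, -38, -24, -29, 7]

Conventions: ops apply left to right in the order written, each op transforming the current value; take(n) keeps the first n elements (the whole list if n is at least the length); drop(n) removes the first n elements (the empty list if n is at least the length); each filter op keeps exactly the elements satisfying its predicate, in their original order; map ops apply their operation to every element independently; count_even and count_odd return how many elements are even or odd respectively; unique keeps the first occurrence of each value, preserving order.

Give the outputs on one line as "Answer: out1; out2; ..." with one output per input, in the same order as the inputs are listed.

0; 1; 2; 1

Execution, op by op:
  [23, 4, -29, -31, 4] -> [23, 4, -29, -31] -> [-29, -31] -> [] -> 0
  [-39, 30, -44, 27] -> [-39, 30, -44, 27] -> [-39, -44] -> [-44] -> 1
  [49, -20, 11, -8] -> [49, -20, 11, -8] -> [-20, -8] -> [-20, -8] -> 2
  [48, -3, 31, -38, -24, -29, 7] -> [48, -3, 31, -38] -> [-3, -38] -> [-38] -> 1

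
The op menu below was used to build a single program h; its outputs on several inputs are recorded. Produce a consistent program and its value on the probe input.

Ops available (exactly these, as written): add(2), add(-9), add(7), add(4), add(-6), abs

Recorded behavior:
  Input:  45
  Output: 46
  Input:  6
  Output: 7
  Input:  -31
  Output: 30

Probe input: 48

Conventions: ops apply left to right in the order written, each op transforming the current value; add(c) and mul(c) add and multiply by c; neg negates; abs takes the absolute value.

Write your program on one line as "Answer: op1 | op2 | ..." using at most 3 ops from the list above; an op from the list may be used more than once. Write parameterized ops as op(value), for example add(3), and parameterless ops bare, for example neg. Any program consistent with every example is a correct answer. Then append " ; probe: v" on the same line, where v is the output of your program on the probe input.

add(7) | add(-6) | abs ; probe: 49

Check, running the answer program on each example:
  45 -> 52 -> 46 -> 46
  6 -> 13 -> 7 -> 7
  -31 -> -24 -> -30 -> 30
  probe: 48 -> 55 -> 49 -> 49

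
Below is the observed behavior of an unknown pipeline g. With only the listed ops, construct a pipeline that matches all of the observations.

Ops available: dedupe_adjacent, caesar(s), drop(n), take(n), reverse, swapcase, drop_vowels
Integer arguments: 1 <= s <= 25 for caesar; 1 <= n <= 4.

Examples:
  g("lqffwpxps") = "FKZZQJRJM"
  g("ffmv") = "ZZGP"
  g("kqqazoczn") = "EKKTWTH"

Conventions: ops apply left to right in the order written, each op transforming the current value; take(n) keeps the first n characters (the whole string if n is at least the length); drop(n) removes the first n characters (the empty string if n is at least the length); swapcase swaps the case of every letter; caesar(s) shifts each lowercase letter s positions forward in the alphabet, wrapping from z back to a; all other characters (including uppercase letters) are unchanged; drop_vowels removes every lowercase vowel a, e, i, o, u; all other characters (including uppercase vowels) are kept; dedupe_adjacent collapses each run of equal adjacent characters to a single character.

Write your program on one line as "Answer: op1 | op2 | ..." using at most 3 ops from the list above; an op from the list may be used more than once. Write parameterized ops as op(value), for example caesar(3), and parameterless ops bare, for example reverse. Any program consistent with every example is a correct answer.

drop_vowels | caesar(20) | swapcase

Check, running the answer program on each example:
  "lqffwpxps" -> "lqffwpxps" -> "fkzzqjrjm" -> "FKZZQJRJM"
  "ffmv" -> "ffmv" -> "zzgp" -> "ZZGP"
  "kqqazoczn" -> "kqqzczn" -> "ekktwth" -> "EKKTWTH"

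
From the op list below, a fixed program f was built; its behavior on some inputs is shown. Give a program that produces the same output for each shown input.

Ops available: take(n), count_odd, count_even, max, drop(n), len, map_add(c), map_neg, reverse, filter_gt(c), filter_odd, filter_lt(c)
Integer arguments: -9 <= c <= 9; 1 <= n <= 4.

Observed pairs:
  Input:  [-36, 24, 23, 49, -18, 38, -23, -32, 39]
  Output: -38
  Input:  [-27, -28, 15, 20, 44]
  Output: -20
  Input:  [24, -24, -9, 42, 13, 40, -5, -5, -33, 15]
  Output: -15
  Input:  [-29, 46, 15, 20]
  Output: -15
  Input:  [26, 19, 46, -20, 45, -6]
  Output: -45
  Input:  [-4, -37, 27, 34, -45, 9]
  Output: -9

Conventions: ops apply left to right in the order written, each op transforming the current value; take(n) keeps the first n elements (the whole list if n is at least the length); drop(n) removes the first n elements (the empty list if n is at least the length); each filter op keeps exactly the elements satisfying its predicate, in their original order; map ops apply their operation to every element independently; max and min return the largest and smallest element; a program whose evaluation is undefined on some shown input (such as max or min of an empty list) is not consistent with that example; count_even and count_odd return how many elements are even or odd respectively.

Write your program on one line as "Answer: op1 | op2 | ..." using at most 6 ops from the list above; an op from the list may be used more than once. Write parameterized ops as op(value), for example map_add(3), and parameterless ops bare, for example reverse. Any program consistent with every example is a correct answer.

reverse | filter_gt(3) | take(2) | map_neg | max

Check, running the answer program on each example:
  [-36, 24, 23, 49, -18, 38, -23, -32, 39] -> [39, -32, -23, 38, -18, 49, 23, 24, -36] -> [39, 38, 49, 23, 24] -> [39, 38] -> [-39, -38] -> -38
  [-27, -28, 15, 20, 44] -> [44, 20, 15, -28, -27] -> [44, 20, 15] -> [44, 20] -> [-44, -20] -> -20
  [24, -24, -9, 42, 13, 40, -5, -5, -33, 15] -> [15, -33, -5, -5, 40, 13, 42, -9, -24, 24] -> [15, 40, 13, 42, 24] -> [15, 40] -> [-15, -40] -> -15
  [-29, 46, 15, 20] -> [20, 15, 46, -29] -> [20, 15, 46] -> [20, 15] -> [-20, -15] -> -15
  [26, 19, 46, -20, 45, -6] -> [-6, 45, -20, 46, 19, 26] -> [45, 46, 19, 26] -> [45, 46] -> [-45, -46] -> -45
  [-4, -37, 27, 34, -45, 9] -> [9, -45, 34, 27, -37, -4] -> [9, 34, 27] -> [9, 34] -> [-9, -34] -> -9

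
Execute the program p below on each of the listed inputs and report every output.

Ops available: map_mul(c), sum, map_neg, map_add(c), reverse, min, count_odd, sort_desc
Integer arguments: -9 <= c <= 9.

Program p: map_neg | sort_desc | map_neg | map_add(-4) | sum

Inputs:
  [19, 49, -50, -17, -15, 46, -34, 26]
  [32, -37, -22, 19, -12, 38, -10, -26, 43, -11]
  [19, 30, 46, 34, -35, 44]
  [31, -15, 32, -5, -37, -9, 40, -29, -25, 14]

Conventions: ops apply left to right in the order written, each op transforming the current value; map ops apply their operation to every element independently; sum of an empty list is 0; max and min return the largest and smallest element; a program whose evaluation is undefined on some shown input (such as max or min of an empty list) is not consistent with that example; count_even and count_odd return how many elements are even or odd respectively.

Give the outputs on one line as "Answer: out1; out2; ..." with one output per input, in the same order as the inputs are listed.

Execution, op by op:
  [19, 49, -50, -17, -15, 46, -34, 26] -> [-19, -49, 50, 17, 15, -46, 34, -26] -> [50, 34, 17, 15, -19, -26, -46, -49] -> [-50, -34, -17, -15, 19, 26, 46, 49] -> [-54, -38, -21, -19, 15, 22, 42, 45] -> -8
  [32, -37, -22, 19, -12, 38, -10, -26, 43, -11] -> [-32, 37, 22, -19, 12, -38, 10, 26, -43, 11] -> [37, 26, 22, 12, 11, 10, -19, -32, -38, -43] -> [-37, -26, -22, -12, -11, -10, 19, 32, 38, 43] -> [-41, -30, -26, -16, -15, -14, 15, 28, 34, 39] -> -26
  [19, 30, 46, 34, -35, 44] -> [-19, -30, -46, -34, 35, -44] -> [35, -19, -30, -34, -44, -46] -> [-35, 19, 30, 34, 44, 46] -> [-39, 15, 26, 30, 40, 42] -> 114
  [31, -15, 32, -5, -37, -9, 40, -29, -25, 14] -> [-31, 15, -32, 5, 37, 9, -40, 29, 25, -14] -> [37, 29, 25, 15, 9, 5, -14, -31, -32, -40] -> [-37, -29, -25, -15, -9, -5, 14, 31, 32, 40] -> [-41, -33, -29, -19, -13, -9, 10, 27, 28, 36] -> -43

-8; -26; 114; -43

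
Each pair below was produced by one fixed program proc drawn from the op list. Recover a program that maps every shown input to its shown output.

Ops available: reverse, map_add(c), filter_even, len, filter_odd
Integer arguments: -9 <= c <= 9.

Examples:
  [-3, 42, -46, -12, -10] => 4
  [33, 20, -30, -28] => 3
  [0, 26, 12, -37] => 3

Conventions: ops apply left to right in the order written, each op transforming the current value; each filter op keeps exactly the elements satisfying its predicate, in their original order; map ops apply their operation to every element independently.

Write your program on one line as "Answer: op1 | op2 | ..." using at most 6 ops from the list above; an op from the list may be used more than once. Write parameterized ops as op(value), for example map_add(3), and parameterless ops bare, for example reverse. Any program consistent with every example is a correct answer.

map_add(-9) | map_add(7) | filter_even | map_add(1) | len

Check, running the answer program on each example:
  [-3, 42, -46, -12, -10] -> [-12, 33, -55, -21, -19] -> [-5, 40, -48, -14, -12] -> [40, -48, -14, -12] -> [41, -47, -13, -11] -> 4
  [33, 20, -30, -28] -> [24, 11, -39, -37] -> [31, 18, -32, -30] -> [18, -32, -30] -> [19, -31, -29] -> 3
  [0, 26, 12, -37] -> [-9, 17, 3, -46] -> [-2, 24, 10, -39] -> [-2, 24, 10] -> [-1, 25, 11] -> 3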